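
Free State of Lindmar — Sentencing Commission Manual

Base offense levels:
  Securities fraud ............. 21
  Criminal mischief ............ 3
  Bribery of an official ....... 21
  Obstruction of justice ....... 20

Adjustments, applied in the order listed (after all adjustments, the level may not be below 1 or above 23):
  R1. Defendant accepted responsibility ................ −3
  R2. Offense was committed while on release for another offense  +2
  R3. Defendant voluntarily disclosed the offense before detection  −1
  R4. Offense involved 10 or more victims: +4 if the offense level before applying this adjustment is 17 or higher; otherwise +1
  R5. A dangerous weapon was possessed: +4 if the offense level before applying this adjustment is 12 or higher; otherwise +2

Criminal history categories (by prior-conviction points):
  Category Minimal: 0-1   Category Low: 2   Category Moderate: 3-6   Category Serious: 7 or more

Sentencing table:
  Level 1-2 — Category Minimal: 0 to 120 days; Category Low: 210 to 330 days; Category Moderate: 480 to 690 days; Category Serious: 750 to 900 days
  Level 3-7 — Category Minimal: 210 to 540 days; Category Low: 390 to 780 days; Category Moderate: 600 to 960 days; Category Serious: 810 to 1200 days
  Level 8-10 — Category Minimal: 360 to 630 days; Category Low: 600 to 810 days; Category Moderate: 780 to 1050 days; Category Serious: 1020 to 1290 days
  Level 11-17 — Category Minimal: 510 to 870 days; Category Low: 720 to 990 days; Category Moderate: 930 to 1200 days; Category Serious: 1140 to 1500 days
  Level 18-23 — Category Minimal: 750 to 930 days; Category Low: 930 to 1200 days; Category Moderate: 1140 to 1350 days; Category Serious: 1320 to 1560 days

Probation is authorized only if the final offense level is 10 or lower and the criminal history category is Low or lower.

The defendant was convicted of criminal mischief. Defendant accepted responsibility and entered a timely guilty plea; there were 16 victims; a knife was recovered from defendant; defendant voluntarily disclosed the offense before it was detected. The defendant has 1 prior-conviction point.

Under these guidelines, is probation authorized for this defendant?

Yes

Base offense level for criminal mischief: 3.
R1 applies: 3 − 3 = 0.
R2 does not apply.
R3 applies: 0 − 1 = -1.
R4 applies (level before this adjustment is -1 < 17, so +1): -1 + 1 = 0.
R5 applies (level before this adjustment is 0 < 12, so +2): 0 + 2 = 2.
Final offense level: 2.
Criminal history: 1 prior point → Category Minimal (0-1).
Level 2 falls in the 1-2 band.
Grid: Level 1-2 × Category Minimal = 0-120 days.
Probation check: level 2 ≤ 10 and category Minimal ≤ Low → eligible.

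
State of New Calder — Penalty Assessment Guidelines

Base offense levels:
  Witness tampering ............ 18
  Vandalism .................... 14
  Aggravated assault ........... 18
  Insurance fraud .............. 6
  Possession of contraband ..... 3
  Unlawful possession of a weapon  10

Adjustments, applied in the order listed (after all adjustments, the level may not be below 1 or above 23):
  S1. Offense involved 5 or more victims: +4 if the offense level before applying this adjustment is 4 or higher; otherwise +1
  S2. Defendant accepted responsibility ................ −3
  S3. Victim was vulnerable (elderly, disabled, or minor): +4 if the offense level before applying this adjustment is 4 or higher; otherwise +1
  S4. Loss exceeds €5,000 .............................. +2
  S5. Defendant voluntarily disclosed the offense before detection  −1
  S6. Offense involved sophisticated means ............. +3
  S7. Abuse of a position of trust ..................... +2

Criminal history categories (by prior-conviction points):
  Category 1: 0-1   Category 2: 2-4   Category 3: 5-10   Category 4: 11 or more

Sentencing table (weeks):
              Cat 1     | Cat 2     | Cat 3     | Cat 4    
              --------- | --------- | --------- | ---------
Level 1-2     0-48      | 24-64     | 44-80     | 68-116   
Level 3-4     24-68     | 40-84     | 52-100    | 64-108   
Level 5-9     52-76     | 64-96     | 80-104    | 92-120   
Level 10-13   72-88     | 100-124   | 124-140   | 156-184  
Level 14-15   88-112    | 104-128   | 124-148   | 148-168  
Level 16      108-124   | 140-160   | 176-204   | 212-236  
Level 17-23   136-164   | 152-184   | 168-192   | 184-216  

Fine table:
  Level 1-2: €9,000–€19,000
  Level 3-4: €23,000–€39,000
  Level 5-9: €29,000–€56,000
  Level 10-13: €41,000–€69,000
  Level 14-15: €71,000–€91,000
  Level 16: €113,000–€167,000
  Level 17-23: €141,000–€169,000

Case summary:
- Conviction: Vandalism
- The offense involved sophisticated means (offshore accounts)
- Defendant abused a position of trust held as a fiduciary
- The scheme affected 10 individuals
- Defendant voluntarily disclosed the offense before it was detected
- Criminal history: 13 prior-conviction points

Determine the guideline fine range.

Base offense level for vandalism: 14.
S1 applies (level before this adjustment is 14 ≥ 4, so +4): 14 + 4 = 18.
S2 does not apply.
S4 does not apply.
S5 applies: 18 − 1 = 17.
S6 applies: 17 + 3 = 20.
S7 applies: 20 + 2 = 22.
Final offense level: 22.
Level 22 falls in the 17-23 band.
Fine table: Level 17-23 → €141,000–€169,000.

€141,000–€169,000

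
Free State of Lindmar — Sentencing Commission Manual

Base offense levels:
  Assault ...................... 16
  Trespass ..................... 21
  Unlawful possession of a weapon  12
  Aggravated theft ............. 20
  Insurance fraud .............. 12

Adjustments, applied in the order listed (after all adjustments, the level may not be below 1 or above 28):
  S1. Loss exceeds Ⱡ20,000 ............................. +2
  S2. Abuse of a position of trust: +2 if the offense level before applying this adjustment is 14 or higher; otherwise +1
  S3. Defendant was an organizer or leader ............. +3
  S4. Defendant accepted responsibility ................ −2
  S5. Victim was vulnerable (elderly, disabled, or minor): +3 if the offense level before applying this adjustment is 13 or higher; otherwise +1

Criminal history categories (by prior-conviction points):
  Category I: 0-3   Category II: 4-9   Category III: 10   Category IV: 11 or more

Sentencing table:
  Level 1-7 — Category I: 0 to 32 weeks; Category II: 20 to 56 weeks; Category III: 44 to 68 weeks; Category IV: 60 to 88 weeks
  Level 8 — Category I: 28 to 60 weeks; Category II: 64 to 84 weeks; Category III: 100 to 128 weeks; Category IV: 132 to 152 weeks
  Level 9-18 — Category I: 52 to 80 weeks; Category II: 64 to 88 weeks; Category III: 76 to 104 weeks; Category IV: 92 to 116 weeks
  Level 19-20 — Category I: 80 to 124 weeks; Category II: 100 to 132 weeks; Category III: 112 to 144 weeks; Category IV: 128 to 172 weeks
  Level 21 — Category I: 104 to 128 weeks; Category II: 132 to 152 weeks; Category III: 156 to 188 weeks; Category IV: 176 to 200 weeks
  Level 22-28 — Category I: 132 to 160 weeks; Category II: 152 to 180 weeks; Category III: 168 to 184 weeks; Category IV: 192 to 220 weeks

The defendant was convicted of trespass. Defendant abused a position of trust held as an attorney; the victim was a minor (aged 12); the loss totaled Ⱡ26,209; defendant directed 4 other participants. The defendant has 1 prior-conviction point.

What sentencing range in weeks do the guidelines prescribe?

Base offense level for trespass: 21.
S1 applies: 21 + 2 = 23.
S2 applies (level before this adjustment is 23 ≥ 14, so +2): 23 + 2 = 25.
S3 applies: 25 + 3 = 28.
S4 does not apply.
S5 applies (level before this adjustment is 28 ≥ 13, so +3): 28 + 3 = 31.
Level 31 exceeds the maximum of 28; capped at 28.
Final offense level: 28.
Criminal history: 1 prior point → Category I (0-3).
Level 28 falls in the 22-28 band.
Grid: Level 22-28 × Category I = 132-160 weeks.

132-160 weeks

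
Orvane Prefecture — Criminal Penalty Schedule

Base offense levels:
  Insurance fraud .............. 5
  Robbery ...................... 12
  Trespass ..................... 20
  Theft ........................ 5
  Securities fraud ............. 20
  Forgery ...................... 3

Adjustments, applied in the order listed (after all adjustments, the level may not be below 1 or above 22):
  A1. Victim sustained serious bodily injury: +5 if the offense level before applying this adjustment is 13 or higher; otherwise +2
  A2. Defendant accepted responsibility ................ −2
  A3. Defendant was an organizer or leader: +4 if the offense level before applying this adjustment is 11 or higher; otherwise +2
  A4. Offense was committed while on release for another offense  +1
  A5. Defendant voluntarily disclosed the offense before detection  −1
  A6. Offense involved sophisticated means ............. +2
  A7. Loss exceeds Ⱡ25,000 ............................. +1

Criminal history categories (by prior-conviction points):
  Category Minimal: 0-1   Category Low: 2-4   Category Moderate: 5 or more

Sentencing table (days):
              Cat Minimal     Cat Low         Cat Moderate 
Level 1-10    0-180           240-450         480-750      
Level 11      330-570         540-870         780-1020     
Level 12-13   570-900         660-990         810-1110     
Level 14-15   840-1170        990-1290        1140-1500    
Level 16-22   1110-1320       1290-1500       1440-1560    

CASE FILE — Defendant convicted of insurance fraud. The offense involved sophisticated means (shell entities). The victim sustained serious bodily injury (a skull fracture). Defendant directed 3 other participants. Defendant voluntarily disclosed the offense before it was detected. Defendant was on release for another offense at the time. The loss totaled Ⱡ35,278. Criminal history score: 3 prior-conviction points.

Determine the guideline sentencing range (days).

660-990 days

Base offense level for insurance fraud: 5.
A1 applies (level before this adjustment is 5 < 13, so +2): 5 + 2 = 7.
A2 does not apply.
A3 applies (level before this adjustment is 7 < 11, so +2): 7 + 2 = 9.
A4 applies: 9 + 1 = 10.
A5 applies: 10 − 1 = 9.
A6 applies: 9 + 2 = 11.
A7 applies: 11 + 1 = 12.
Final offense level: 12.
Criminal history: 3 prior points → Category Low (2-4).
Level 12 falls in the 12-13 band.
Grid: Level 12-13 × Category Low = 660-990 days.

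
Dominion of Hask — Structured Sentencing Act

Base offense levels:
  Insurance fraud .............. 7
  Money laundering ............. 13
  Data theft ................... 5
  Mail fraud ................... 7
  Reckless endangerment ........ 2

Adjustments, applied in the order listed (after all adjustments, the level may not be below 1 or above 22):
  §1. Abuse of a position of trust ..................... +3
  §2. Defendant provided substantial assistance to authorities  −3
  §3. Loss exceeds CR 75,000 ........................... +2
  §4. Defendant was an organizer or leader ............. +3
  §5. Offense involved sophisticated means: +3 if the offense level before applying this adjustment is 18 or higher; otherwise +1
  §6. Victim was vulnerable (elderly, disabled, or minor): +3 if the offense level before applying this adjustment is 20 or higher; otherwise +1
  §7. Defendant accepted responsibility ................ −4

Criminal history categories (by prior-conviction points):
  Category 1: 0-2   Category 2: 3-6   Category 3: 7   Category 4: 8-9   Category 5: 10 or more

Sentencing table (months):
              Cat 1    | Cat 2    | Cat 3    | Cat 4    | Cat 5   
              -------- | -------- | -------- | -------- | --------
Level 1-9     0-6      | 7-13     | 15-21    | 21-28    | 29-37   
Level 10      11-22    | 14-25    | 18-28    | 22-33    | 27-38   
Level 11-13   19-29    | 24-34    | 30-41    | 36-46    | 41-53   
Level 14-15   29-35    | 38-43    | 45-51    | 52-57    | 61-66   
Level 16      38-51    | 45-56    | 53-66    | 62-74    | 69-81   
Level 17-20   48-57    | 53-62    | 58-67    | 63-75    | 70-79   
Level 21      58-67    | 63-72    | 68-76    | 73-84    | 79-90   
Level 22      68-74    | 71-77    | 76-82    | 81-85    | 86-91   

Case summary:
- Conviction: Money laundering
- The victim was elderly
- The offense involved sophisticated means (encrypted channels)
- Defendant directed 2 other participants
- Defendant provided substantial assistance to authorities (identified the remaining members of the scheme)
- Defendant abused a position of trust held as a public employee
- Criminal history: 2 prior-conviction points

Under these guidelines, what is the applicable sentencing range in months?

Base offense level for money laundering: 13.
§1 applies: 13 + 3 = 16.
§2 applies: 16 − 3 = 13.
§3 does not apply.
§4 applies: 13 + 3 = 16.
§5 applies (level before this adjustment is 16 < 18, so +1): 16 + 1 = 17.
§6 applies (level before this adjustment is 17 < 20, so +1): 17 + 1 = 18.
Final offense level: 18.
Criminal history: 2 prior points → Category 1 (0-2).
Level 18 falls in the 17-20 band.
Grid: Level 17-20 × Category 1 = 48-57 months.

48-57 months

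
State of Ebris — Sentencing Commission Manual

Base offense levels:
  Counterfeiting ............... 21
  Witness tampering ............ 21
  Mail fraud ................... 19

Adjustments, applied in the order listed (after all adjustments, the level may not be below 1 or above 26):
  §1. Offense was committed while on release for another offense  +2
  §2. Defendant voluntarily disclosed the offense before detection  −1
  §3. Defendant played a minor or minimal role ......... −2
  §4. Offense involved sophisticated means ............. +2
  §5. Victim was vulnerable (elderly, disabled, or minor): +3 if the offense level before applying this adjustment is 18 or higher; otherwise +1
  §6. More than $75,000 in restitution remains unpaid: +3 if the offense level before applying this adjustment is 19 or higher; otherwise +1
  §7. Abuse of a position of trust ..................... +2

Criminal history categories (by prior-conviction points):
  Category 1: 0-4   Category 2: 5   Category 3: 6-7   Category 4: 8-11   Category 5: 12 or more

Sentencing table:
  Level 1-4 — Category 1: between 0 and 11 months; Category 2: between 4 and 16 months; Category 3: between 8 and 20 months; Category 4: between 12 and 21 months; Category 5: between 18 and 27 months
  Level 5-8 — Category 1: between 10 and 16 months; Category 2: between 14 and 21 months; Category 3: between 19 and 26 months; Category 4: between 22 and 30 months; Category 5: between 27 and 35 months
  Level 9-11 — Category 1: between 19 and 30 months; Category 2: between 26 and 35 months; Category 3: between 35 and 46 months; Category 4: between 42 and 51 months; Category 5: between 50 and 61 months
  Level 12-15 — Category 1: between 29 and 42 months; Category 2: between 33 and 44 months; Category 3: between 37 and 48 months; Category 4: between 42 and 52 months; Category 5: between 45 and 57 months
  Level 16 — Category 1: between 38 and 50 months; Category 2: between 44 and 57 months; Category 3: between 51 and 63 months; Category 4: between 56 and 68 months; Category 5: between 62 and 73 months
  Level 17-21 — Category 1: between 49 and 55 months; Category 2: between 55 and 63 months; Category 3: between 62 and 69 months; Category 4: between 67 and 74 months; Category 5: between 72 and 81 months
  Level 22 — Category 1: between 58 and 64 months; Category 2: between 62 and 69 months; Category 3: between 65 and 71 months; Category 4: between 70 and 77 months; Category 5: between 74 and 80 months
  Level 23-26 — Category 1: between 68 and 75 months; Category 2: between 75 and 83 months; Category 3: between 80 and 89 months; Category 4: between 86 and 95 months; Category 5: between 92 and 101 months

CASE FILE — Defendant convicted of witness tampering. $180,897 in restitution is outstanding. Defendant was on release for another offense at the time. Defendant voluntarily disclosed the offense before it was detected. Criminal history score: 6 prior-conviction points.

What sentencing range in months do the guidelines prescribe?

Base offense level for witness tampering: 21.
§1 applies: 21 + 2 = 23.
§2 applies: 23 − 1 = 22.
§3 does not apply.
§5 does not apply.
§6 applies (level before this adjustment is 22 ≥ 19, so +3): 22 + 3 = 25.
Final offense level: 25.
Criminal history: 6 prior points → Category 3 (6-7).
Level 25 falls in the 23-26 band.
Grid: Level 23-26 × Category 3 = 80-89 months.

80-89 months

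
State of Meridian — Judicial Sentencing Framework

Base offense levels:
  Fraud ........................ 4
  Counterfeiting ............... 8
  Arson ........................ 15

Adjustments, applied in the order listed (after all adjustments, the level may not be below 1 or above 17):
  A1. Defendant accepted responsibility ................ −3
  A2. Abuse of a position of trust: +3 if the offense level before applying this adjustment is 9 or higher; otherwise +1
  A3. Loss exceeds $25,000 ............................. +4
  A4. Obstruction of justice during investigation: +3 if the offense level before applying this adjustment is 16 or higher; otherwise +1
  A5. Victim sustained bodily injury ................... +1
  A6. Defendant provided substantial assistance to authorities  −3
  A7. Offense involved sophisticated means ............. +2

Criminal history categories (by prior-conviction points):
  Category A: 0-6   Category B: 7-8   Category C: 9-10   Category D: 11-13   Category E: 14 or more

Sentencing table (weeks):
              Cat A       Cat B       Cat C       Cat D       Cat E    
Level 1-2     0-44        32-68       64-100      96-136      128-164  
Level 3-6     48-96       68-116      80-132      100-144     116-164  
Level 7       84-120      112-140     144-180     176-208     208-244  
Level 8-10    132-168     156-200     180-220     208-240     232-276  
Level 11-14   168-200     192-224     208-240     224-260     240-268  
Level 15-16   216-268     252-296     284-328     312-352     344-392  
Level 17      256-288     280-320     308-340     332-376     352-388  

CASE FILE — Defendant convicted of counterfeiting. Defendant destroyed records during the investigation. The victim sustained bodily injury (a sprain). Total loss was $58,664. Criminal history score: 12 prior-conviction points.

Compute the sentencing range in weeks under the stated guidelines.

Base offense level for counterfeiting: 8.
A1 does not apply.
A3 applies: 8 + 4 = 12.
A4 applies (level before this adjustment is 12 < 16, so +1): 12 + 1 = 13.
A5 applies: 13 + 1 = 14.
Final offense level: 14.
Criminal history: 12 prior points → Category D (11-13).
Level 14 falls in the 11-14 band.
Grid: Level 11-14 × Category D = 224-260 weeks.

224-260 weeks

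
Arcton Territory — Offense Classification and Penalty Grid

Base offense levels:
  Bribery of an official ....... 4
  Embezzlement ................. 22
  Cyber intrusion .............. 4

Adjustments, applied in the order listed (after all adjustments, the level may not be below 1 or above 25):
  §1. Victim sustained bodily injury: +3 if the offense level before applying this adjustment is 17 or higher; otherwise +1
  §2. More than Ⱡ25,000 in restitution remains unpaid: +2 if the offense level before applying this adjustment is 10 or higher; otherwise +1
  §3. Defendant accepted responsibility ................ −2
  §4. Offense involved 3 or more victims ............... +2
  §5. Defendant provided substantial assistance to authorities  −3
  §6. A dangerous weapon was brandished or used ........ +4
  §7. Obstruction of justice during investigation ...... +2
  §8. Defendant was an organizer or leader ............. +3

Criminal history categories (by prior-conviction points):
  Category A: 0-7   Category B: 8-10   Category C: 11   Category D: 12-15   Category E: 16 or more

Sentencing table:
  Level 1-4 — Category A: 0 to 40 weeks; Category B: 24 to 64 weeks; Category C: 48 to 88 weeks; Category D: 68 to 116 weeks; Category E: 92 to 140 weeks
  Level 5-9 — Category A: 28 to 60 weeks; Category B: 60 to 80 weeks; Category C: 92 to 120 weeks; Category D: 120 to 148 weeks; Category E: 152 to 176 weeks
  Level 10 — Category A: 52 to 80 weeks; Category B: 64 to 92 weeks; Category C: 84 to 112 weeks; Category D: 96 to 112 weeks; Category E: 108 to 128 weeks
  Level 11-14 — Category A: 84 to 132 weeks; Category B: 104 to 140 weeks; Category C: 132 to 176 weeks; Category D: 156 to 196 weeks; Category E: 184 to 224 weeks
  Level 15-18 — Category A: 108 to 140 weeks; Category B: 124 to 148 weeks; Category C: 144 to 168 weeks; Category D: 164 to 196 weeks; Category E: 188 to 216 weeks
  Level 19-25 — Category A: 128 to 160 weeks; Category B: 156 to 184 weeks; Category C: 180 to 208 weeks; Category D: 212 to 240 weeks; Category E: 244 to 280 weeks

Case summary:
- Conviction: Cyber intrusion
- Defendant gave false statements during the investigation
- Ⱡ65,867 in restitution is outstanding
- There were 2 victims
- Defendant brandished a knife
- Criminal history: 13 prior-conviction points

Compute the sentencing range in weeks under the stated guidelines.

Base offense level for cyber intrusion: 4.
§1 does not apply.
§2 applies (level before this adjustment is 4 < 10, so +1): 4 + 1 = 5.
§3 does not apply.
§4 does not apply.
§6 applies: 5 + 4 = 9.
§7 applies: 9 + 2 = 11.
Final offense level: 11.
Criminal history: 13 prior points → Category D (12-15).
Level 11 falls in the 11-14 band.
Grid: Level 11-14 × Category D = 156-196 weeks.

156-196 weeks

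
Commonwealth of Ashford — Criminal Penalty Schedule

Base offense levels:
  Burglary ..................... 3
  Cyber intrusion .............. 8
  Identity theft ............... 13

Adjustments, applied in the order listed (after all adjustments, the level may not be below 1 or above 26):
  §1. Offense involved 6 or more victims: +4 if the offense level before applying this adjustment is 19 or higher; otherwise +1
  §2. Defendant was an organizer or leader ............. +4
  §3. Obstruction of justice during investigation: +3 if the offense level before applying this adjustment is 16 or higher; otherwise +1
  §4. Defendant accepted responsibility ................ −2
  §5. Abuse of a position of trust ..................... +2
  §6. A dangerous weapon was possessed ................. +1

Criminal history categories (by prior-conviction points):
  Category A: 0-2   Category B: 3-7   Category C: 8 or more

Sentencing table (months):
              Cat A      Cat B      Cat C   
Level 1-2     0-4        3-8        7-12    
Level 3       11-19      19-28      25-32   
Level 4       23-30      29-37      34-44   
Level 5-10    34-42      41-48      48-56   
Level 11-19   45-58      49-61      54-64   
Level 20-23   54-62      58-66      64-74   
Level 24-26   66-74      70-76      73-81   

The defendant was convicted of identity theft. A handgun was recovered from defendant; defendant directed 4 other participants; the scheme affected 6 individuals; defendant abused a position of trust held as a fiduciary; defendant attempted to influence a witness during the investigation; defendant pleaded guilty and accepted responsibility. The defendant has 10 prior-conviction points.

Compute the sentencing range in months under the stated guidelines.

Base offense level for identity theft: 13.
§1 applies (level before this adjustment is 13 < 19, so +1): 13 + 1 = 14.
§2 applies: 14 + 4 = 18.
§3 applies (level before this adjustment is 18 ≥ 16, so +3): 18 + 3 = 21.
§4 applies: 21 − 2 = 19.
§5 applies: 19 + 2 = 21.
§6 applies: 21 + 1 = 22.
Final offense level: 22.
Criminal history: 10 prior points → Category C (8+).
Level 22 falls in the 20-23 band.
Grid: Level 20-23 × Category C = 64-74 months.

64-74 months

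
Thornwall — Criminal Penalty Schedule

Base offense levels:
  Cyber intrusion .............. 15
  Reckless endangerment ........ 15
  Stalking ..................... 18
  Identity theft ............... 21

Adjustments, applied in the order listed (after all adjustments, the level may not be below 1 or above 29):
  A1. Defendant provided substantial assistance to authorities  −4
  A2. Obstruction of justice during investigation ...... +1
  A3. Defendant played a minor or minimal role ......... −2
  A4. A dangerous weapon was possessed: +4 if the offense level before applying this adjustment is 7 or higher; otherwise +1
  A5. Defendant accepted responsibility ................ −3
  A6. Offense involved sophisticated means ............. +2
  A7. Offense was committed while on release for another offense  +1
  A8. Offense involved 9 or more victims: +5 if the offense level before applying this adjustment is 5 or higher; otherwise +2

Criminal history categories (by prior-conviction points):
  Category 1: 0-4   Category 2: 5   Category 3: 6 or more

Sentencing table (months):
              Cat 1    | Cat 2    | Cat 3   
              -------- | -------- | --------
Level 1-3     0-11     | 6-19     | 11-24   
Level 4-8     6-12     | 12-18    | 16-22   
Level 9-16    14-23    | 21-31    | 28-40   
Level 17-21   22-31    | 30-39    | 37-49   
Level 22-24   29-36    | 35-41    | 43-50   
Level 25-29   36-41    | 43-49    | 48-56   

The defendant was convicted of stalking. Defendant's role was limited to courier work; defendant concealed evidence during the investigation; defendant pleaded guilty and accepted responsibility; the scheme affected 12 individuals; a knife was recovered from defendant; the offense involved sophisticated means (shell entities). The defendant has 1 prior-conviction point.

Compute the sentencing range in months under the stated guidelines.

36-41 months

Base offense level for stalking: 18.
A1 does not apply.
A2 applies: 18 + 1 = 19.
A3 applies: 19 − 2 = 17.
A4 applies (level before this adjustment is 17 ≥ 7, so +4): 17 + 4 = 21.
A5 applies: 21 − 3 = 18.
A6 applies: 18 + 2 = 20.
A8 applies (level before this adjustment is 20 ≥ 5, so +5): 20 + 5 = 25.
Final offense level: 25.
Criminal history: 1 prior point → Category 1 (0-4).
Level 25 falls in the 25-29 band.
Grid: Level 25-29 × Category 1 = 36-41 months.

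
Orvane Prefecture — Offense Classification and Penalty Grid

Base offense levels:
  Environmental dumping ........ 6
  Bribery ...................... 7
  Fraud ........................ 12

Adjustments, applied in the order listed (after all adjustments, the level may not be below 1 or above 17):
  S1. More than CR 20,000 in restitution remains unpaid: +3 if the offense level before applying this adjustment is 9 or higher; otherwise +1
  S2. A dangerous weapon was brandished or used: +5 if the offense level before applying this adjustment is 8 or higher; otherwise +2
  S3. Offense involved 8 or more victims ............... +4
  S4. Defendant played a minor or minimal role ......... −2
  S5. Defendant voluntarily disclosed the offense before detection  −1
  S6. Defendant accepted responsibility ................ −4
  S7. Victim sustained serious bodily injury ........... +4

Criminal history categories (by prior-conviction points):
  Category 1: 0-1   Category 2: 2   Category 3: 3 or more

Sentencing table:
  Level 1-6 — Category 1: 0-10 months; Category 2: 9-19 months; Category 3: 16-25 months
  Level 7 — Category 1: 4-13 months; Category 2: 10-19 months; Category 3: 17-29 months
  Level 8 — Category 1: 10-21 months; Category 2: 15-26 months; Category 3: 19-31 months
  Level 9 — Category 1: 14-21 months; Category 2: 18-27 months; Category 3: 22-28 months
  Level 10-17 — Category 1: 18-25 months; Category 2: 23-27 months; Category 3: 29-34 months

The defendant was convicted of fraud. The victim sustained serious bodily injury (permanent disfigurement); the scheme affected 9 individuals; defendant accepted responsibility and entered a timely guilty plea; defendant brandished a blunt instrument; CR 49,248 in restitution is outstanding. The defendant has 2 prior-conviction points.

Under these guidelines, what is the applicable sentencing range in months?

23-27 months

Base offense level for fraud: 12.
S1 applies (level before this adjustment is 12 ≥ 9, so +3): 12 + 3 = 15.
S2 applies (level before this adjustment is 15 ≥ 8, so +5): 15 + 5 = 20.
S3 applies: 20 + 4 = 24.
S5 does not apply.
S6 applies: 24 − 4 = 20.
S7 applies: 20 + 4 = 24.
Level 24 exceeds the maximum of 17; capped at 17.
Final offense level: 17.
Criminal history: 2 prior points → Category 2 (2).
Level 17 falls in the 10-17 band.
Grid: Level 10-17 × Category 2 = 23-27 months.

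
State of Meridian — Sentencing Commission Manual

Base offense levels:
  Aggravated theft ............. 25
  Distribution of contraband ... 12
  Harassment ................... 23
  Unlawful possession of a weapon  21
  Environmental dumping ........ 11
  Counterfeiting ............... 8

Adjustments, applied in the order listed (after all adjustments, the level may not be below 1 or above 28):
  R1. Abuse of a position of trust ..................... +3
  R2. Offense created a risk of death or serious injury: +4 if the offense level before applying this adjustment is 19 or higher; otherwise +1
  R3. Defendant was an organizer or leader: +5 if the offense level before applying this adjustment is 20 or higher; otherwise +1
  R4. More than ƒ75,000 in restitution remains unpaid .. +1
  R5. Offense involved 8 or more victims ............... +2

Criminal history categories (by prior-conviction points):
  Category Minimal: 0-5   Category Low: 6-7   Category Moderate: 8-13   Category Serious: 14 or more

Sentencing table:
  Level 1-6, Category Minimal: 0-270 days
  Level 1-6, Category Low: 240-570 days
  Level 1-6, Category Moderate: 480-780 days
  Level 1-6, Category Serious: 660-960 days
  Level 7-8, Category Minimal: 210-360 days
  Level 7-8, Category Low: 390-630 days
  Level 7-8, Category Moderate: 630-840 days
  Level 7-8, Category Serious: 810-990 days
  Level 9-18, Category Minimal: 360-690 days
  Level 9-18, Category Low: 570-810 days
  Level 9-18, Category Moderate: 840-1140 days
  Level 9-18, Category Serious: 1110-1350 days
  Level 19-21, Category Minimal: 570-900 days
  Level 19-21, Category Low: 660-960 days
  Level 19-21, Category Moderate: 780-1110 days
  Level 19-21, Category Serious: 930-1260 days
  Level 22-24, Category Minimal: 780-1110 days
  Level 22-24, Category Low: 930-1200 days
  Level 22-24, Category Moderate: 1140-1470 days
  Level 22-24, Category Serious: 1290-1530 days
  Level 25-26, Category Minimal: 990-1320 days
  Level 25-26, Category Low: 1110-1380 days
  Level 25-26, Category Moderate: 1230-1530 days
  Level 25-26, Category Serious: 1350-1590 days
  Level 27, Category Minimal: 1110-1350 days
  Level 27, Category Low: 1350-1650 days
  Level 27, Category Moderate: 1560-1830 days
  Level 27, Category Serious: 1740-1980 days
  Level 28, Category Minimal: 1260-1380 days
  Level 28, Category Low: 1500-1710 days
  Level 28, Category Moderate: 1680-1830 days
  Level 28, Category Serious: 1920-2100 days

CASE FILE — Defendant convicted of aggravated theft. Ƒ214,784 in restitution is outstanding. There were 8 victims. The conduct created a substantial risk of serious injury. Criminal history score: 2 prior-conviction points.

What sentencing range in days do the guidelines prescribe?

1260-1380 days

Base offense level for aggravated theft: 25.
R1 does not apply.
R2 applies (level before this adjustment is 25 ≥ 19, so +4): 25 + 4 = 29.
R3 does not apply.
R4 applies: 29 + 1 = 30.
R5 applies: 30 + 2 = 32.
Level 32 exceeds the maximum of 28; capped at 28.
Final offense level: 28.
Criminal history: 2 prior points → Category Minimal (0-5).
Level 28 falls in the 28 band.
Grid: Level 28 × Category Minimal = 1260-1380 days.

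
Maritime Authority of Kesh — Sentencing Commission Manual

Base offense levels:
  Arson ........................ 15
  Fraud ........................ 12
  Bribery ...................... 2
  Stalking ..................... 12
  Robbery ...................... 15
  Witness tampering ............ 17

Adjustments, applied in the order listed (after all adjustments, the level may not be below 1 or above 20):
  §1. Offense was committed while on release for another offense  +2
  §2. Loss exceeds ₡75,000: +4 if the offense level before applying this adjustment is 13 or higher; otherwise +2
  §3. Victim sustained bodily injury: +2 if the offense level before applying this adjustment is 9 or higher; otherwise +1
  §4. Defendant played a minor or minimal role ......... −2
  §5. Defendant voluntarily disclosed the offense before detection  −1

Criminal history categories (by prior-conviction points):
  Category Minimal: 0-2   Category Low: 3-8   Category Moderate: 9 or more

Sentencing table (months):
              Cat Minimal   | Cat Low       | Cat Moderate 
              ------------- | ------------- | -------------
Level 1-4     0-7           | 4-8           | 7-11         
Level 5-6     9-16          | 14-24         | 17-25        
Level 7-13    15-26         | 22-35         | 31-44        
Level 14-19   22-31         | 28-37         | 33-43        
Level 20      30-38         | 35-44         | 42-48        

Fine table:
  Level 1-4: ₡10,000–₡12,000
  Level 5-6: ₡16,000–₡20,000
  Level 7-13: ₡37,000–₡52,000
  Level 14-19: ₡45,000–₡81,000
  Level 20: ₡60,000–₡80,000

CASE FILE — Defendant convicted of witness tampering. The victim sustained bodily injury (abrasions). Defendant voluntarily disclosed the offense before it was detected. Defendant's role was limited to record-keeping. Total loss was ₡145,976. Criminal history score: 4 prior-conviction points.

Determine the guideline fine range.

₡60,000–₡80,000

Base offense level for witness tampering: 17.
§1 does not apply.
§2 applies (level before this adjustment is 17 ≥ 13, so +4): 17 + 4 = 21.
§3 applies (level before this adjustment is 21 ≥ 9, so +2): 21 + 2 = 23.
§4 applies: 23 − 2 = 21.
§5 applies: 21 − 1 = 20.
Final offense level: 20.
Level 20 falls in the 20 band.
Fine table: Level 20 → ₡60,000–₡80,000.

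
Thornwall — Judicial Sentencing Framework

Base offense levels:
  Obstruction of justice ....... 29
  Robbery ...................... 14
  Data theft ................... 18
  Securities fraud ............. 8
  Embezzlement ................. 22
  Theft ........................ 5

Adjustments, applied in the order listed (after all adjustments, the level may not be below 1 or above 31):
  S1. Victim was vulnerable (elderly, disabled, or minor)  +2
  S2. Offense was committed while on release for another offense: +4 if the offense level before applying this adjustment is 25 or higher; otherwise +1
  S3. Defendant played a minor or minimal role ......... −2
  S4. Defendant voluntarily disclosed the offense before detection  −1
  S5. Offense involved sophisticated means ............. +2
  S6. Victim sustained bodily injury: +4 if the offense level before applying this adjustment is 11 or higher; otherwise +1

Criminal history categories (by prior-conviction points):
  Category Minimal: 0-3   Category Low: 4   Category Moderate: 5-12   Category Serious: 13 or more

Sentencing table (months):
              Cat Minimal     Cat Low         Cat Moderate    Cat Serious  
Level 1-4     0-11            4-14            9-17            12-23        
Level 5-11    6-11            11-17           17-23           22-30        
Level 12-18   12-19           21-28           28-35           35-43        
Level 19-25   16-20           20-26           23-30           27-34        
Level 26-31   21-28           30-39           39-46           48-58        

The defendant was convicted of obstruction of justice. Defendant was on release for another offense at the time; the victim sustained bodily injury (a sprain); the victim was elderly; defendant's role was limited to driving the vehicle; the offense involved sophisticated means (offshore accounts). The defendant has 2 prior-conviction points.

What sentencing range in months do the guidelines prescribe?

21-28 months

Base offense level for obstruction of justice: 29.
S1 applies: 29 + 2 = 31.
S2 applies (level before this adjustment is 31 ≥ 25, so +4): 31 + 4 = 35.
S3 applies: 35 − 2 = 33.
S4 does not apply.
S5 applies: 33 + 2 = 35.
S6 applies (level before this adjustment is 35 ≥ 11, so +4): 35 + 4 = 39.
Level 39 exceeds the maximum of 31; capped at 31.
Final offense level: 31.
Criminal history: 2 prior points → Category Minimal (0-3).
Level 31 falls in the 26-31 band.
Grid: Level 26-31 × Category Minimal = 21-28 months.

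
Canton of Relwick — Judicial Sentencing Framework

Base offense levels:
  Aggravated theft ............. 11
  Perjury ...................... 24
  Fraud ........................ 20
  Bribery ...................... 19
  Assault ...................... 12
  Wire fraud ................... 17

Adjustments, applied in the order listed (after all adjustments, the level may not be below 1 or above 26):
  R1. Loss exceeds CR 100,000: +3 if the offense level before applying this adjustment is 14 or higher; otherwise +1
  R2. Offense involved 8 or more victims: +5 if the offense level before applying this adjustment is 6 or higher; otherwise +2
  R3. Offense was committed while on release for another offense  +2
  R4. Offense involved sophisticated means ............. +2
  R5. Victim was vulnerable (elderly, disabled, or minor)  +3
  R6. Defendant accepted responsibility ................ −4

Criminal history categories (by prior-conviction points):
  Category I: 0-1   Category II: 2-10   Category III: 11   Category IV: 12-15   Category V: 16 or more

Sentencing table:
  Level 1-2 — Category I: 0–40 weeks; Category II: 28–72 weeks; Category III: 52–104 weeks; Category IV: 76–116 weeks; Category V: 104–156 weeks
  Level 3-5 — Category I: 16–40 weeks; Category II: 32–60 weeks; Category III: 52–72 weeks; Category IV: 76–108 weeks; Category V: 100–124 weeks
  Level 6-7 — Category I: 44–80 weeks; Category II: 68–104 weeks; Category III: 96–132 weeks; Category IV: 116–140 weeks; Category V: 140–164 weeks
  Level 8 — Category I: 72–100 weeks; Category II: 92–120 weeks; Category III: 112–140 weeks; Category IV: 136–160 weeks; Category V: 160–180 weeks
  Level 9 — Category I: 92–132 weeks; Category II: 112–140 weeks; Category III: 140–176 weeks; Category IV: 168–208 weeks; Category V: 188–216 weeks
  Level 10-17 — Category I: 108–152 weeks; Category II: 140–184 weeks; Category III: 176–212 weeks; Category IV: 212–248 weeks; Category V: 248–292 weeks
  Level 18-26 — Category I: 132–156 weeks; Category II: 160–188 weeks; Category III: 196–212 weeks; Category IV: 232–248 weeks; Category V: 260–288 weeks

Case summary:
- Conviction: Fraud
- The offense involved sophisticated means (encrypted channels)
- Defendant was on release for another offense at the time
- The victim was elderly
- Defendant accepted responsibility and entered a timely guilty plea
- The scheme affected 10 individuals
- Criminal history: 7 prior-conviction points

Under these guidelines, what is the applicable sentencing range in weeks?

Base offense level for fraud: 20.
R1 does not apply.
R2 applies (level before this adjustment is 20 ≥ 6, so +5): 20 + 5 = 25.
R3 applies: 25 + 2 = 27.
R4 applies: 27 + 2 = 29.
R5 applies: 29 + 3 = 32.
R6 applies: 32 − 4 = 28.
Level 28 exceeds the maximum of 26; capped at 26.
Final offense level: 26.
Criminal history: 7 prior points → Category II (2-10).
Level 26 falls in the 18-26 band.
Grid: Level 18-26 × Category II = 160-188 weeks.

160-188 weeks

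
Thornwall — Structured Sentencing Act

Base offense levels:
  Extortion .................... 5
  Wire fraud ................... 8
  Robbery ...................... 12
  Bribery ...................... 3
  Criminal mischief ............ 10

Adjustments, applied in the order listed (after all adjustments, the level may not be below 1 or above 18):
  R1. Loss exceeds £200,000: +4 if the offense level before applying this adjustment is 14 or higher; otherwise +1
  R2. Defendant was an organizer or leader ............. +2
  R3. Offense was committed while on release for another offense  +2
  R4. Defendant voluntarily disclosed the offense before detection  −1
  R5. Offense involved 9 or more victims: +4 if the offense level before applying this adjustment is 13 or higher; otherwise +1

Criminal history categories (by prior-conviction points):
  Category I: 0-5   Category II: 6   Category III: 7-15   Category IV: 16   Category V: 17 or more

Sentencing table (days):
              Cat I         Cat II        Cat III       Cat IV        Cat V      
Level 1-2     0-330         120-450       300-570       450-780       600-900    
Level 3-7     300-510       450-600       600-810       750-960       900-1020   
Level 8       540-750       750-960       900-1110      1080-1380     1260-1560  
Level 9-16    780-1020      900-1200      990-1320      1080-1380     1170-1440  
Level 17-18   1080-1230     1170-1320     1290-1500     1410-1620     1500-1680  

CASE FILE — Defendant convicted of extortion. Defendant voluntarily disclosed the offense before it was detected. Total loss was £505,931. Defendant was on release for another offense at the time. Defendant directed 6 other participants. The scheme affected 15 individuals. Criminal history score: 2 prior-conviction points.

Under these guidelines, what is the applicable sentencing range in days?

780-1020 days

Base offense level for extortion: 5.
R1 applies (level before this adjustment is 5 < 14, so +1): 5 + 1 = 6.
R2 applies: 6 + 2 = 8.
R3 applies: 8 + 2 = 10.
R4 applies: 10 − 1 = 9.
R5 applies (level before this adjustment is 9 < 13, so +1): 9 + 1 = 10.
Final offense level: 10.
Criminal history: 2 prior points → Category I (0-5).
Level 10 falls in the 9-16 band.
Grid: Level 9-16 × Category I = 780-1020 days.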